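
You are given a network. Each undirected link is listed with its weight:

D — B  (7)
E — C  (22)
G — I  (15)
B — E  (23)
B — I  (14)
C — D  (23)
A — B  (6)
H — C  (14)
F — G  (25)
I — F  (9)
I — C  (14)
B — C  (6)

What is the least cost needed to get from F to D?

Settle nodes by increasing distance from F:
F: 0
I: 9  (via F)
B: 23  (via I)
C: 23  (via I)
G: 24  (via I)
A: 29  (via B)
D: 30  (via B)
Shortest route: F–I–B–D = 30.

30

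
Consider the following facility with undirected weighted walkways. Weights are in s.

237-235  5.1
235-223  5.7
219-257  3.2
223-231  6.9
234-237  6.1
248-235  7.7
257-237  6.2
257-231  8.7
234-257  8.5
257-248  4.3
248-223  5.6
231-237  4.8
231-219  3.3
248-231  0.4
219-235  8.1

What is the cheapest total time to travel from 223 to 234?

Shortest distances from 223:
223: 0
248: 5.6  (via 223)
235: 5.7  (via 223)
231: 6  (via 248)
219: 9.3  (via 231)
257: 9.9  (via 248)
237: 10.8  (via 235)
234: 16.9  (via 237)
Shortest route: 223 → 235 → 237 → 234 = 16.9 s.

16.9 s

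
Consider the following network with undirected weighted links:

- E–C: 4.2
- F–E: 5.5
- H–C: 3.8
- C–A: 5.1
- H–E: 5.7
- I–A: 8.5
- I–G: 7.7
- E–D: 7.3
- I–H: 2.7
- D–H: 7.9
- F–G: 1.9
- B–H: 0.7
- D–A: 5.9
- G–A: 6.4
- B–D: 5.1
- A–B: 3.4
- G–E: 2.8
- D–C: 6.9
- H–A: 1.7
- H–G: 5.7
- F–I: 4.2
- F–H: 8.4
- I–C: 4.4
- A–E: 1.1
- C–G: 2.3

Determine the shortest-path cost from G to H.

Compare a few routes:
G - H: 5.7 = 5.7
G - E - A - H: 2.8+1.1+1.7 = 5.6
Cheapest is G - E - A - H at 5.6.

5.6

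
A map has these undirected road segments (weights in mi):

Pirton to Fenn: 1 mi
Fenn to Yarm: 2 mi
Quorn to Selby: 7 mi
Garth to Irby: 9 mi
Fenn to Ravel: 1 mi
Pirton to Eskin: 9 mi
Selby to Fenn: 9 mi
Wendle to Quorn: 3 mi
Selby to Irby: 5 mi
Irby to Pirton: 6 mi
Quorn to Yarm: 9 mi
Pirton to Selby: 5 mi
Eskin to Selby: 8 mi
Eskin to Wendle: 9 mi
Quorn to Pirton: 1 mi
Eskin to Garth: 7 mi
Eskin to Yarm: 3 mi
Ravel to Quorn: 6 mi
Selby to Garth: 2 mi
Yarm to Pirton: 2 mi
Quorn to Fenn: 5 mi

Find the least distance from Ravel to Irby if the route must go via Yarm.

11 mi

Shortest Ravel→Yarm: Ravel–Fenn–Yarm = 3
Shortest Yarm→Irby: Yarm–Pirton–Irby = 8
Total via Yarm: 3 + 8 = 11 mi.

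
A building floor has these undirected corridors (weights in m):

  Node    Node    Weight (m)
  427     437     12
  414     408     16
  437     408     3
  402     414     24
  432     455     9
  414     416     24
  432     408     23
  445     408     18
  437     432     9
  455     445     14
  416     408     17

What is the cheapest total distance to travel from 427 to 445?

Compare a few routes:
427 → 437 → 408 → 445: 12+3+18 = 33
427 → 437 → 408 → 432 → 455 → 445: 12+3+23+9+14 = 61
427 → 437 → 432 → 455 → 445: 12+9+9+14 = 44
The minimum is 33 m via 427 → 437 → 408 → 445.

33 m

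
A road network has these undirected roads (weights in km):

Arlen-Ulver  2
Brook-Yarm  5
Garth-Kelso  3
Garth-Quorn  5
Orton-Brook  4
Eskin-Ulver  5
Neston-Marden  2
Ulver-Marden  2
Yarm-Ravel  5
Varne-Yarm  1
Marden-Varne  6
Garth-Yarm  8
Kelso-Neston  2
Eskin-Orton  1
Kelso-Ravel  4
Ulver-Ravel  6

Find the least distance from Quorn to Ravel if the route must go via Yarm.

Shortest Quorn→Yarm: Quorn–Garth–Yarm = 13
Best Yarm to Ravel: Yarm–Ravel costing 5
Total via Yarm: 13 + 5 = 18 km.

18 km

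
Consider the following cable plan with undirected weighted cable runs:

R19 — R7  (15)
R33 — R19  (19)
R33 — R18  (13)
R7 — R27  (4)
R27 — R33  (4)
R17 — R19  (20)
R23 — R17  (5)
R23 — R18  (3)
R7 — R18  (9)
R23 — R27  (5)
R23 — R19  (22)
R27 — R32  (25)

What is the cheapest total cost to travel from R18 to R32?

Settle nodes by increasing distance from R18:
R18: 0
R23: 3  (via R18)
R17: 8  (via R23)
R27: 8  (via R23)
R7: 9  (via R18)
R33: 12  (via R27)
R19: 24  (via R7)
R32: 33  (via R27)
Shortest route: R18 → R23 → R27 → R32 = 33.

33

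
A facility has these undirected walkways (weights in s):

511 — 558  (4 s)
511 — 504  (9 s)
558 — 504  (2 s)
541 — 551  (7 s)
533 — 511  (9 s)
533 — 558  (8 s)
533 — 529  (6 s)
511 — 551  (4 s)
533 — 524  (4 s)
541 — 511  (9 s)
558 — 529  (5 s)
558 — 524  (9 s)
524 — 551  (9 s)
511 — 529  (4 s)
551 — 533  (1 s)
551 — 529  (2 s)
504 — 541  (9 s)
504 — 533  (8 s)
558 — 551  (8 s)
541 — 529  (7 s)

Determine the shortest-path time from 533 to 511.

5 s

Running Dijkstra from 533:
533: 0
551: 1  (via 533)
529: 3  (via 551)
524: 4  (via 533)
511: 5  (via 551)
Shortest route: 533 → 551 → 511 = 5 s.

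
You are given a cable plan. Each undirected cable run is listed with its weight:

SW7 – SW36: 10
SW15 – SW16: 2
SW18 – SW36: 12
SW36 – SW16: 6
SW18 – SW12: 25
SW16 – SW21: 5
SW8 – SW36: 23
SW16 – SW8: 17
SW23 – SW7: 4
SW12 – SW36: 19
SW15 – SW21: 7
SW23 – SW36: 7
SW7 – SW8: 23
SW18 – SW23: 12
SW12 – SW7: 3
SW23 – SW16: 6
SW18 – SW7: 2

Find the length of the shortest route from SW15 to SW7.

12

Shortest distances from SW15:
SW15: 0
SW16: 2  (via SW15)
SW21: 7  (via SW15)
SW23: 8  (via SW16)
SW36: 8  (via SW16)
SW7: 12  (via SW23)
Shortest route: SW15–SW16–SW23–SW7 = 12.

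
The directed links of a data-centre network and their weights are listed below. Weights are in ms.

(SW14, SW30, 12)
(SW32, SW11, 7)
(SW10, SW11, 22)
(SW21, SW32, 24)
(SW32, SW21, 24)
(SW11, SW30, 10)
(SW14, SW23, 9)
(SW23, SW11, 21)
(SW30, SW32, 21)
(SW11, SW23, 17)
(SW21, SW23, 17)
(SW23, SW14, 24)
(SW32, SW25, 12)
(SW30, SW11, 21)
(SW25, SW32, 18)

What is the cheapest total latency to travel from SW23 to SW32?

Shortest distances from SW23:
SW23: 0
SW11: 21  (via SW23)
SW14: 24  (via SW23)
SW30: 31  (via SW11)
SW32: 52  (via SW30)
Shortest route: SW23–SW11–SW30–SW32 = 52 ms.

52 ms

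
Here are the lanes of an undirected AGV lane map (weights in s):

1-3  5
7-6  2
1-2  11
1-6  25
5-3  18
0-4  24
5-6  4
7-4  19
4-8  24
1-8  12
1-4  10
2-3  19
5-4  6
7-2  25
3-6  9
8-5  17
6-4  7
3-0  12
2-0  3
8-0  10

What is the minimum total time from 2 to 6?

24 s

Candidate routes:
2 → 0 → 3 → 6: 3+12+9 = 24
2 → 1 → 3 → 6: 11+5+9 = 25
2 → 7 → 6: 25+2 = 27
Cheapest is 2 → 0 → 3 → 6 at 24 s.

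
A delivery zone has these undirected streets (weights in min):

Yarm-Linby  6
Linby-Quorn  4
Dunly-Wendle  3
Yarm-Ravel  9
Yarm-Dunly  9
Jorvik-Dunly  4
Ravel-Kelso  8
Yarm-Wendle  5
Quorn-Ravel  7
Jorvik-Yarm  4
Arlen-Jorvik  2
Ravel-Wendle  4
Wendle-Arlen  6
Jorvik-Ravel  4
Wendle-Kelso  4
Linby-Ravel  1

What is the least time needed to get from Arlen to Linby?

Running Dijkstra from Arlen:
Arlen: 0
Jorvik: 2  (via Arlen)
Ravel: 6  (via Jorvik)
Wendle: 6  (via Arlen)
Yarm: 6  (via Jorvik)
Dunly: 6  (via Jorvik)
Linby: 7  (via Ravel)
Shortest route: Arlen–Jorvik–Ravel–Linby = 7 min.

7 min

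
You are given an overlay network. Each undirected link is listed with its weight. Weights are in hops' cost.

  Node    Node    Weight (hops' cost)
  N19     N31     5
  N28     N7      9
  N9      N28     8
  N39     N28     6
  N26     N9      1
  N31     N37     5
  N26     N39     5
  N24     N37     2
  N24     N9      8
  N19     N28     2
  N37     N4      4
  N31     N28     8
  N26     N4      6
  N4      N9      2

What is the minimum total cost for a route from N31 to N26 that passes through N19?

Shortest N31→N19: N31 → N19 = 5
Best N19 to N26: N19 → N28 → N9 → N26 costing 11
Total via N19: 5 + 11 = 16 hops' cost.

16 hops' cost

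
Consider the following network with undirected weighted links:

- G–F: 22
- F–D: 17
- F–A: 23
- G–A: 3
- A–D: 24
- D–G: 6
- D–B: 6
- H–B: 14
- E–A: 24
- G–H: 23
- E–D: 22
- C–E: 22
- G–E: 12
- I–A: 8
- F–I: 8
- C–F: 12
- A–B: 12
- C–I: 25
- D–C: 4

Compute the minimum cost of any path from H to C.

Enumerating some paths:
H–G–D–C: 23+6+4 = 33
H–B–D–C: 14+6+4 = 24
Cheapest is H–B–D–C at 24.

24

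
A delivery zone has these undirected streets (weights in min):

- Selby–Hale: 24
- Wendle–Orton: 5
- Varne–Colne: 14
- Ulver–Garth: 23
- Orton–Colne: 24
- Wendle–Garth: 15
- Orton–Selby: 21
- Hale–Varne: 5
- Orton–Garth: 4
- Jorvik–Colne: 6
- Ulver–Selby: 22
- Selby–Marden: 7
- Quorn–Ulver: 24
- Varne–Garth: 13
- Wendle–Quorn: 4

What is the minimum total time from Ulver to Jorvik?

Compare a few routes:
Ulver → Garth → Orton → Colne → Jorvik: 23+4+24+6 = 57
Ulver → Garth → Varne → Colne → Jorvik: 23+13+14+6 = 56
The minimum is 56 min via Ulver → Garth → Varne → Colne → Jorvik.

56 min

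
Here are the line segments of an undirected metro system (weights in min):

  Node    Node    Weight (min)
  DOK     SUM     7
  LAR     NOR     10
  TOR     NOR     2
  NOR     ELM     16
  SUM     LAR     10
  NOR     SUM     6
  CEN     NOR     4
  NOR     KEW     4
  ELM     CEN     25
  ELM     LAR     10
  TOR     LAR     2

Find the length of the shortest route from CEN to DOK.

Candidate routes:
CEN–NOR–SUM–DOK: 4+6+7 = 17
CEN–NOR–TOR–LAR–SUM–DOK: 4+2+2+10+7 = 25
The minimum is 17 min via CEN–NOR–SUM–DOK.

17 min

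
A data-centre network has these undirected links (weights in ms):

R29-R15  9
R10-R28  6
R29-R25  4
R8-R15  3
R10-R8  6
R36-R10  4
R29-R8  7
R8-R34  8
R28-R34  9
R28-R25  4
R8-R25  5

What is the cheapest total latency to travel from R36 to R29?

17 ms

Enumerating some paths:
R36 → R10 → R8 → R29: 4+6+7 = 17
R36 → R10 → R8 → R25 → R29: 4+6+5+4 = 19
R36 → R10 → R28 → R25 → R29: 4+6+4+4 = 18
Cheapest is R36 → R10 → R8 → R29 at 17 ms.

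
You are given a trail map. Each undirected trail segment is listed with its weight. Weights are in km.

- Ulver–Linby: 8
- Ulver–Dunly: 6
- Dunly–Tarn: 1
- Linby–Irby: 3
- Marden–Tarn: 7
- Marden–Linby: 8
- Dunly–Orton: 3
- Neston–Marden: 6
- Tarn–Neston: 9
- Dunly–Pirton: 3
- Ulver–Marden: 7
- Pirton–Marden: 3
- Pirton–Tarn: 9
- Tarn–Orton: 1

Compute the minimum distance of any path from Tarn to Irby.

Compare a few routes:
Tarn → Pirton → Marden → Linby → Irby: 9+3+8+3 = 23
Tarn → Orton → Dunly → Pirton → Marden → Linby → Irby: 1+3+3+3+8+3 = 21
Tarn → Marden → Linby → Irby: 7+8+3 = 18
Tarn → Orton → Dunly → Ulver → Linby → Irby: 1+3+6+8+3 = 21
Cheapest is Tarn → Marden → Linby → Irby at 18 km.

18 km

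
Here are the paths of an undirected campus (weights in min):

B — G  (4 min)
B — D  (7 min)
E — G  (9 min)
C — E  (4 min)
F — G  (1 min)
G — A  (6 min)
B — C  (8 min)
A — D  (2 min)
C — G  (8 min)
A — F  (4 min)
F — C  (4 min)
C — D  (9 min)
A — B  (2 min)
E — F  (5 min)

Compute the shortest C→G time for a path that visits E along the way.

Best C to E: C–E costing 4
Shortest E→G: E–F–G = 6
Total via E: 4 + 6 = 10 min.

10 min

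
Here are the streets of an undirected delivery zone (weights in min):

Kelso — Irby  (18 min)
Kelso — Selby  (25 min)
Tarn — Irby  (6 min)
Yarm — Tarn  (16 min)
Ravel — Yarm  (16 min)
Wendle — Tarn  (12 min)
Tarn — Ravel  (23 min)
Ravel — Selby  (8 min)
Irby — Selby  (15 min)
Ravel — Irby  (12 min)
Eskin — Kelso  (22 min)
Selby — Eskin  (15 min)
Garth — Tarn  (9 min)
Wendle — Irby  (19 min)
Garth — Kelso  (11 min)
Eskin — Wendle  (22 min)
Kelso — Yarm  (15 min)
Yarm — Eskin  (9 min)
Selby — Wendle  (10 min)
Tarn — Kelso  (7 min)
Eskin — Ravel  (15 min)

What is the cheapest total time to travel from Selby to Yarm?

Enumerating some paths:
Selby - Ravel - Eskin - Yarm: 8+15+9 = 32
Selby - Ravel - Yarm: 8+16 = 24
Cheapest is Selby - Ravel - Yarm at 24 min.

24 min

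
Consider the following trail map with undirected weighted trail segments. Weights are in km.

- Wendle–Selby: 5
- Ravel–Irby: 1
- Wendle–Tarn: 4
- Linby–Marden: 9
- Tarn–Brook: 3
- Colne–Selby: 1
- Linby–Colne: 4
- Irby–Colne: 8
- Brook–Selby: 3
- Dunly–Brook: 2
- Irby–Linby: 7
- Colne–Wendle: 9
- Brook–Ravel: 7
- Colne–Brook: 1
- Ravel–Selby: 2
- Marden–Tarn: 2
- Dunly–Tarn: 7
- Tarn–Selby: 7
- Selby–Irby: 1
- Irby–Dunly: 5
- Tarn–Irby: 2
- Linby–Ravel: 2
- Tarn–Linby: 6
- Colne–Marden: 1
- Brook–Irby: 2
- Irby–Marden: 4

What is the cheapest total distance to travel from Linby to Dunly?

7 km

Shortest distances from Linby:
Linby: 0
Ravel: 2  (via Linby)
Irby: 3  (via Ravel)
Selby: 4  (via Ravel)
Colne: 4  (via Linby)
Brook: 5  (via Irby)
Marden: 5  (via Colne)
Tarn: 5  (via Irby)
Dunly: 7  (via Brook)
Shortest route: Linby–Ravel–Irby–Brook–Dunly = 7 km.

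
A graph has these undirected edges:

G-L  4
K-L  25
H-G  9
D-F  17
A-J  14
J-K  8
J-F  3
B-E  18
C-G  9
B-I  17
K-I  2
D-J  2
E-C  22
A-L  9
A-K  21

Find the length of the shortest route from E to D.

Settle nodes by increasing distance from E:
E: 0
B: 18  (via E)
C: 22  (via E)
G: 31  (via C)
I: 35  (via B)
L: 35  (via G)
K: 37  (via I)
H: 40  (via G)
A: 44  (via L)
J: 45  (via K)
D: 47  (via J)
Shortest route: E–B–I–K–J–D = 47.

47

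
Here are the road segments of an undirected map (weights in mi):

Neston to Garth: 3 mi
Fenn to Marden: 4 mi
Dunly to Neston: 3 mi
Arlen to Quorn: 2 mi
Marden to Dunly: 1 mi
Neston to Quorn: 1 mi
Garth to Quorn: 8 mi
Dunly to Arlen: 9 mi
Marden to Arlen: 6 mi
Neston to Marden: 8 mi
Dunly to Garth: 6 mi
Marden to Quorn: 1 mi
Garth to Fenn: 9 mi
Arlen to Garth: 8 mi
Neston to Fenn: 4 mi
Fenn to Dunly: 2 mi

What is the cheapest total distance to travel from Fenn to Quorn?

Enumerating some paths:
Fenn - Neston - Quorn: 4+1 = 5
Fenn - Marden - Quorn: 4+1 = 5
Fenn - Dunly - Marden - Quorn: 2+1+1 = 4
The minimum is 4 mi via Fenn - Dunly - Marden - Quorn.

4 mi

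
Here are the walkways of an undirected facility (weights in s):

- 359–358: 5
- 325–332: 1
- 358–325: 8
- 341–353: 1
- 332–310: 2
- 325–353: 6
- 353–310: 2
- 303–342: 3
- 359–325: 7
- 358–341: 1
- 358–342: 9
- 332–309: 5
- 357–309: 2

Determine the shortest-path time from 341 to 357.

Enumerating some paths:
341 - 353 - 310 - 332 - 309 - 357: 1+2+2+5+2 = 12
341 - 353 - 325 - 332 - 309 - 357: 1+6+1+5+2 = 15
Cheapest is 341 - 353 - 310 - 332 - 309 - 357 at 12 s.

12 s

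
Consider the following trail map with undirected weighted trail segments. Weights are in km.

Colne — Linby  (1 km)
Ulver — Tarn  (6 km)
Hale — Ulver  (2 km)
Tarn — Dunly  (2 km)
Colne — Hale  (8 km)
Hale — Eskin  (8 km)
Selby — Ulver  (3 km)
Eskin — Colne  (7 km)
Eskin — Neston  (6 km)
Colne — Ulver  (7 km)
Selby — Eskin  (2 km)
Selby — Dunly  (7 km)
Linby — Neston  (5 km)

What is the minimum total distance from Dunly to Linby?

Settle nodes by increasing distance from Dunly:
Dunly: 0
Tarn: 2  (via Dunly)
Selby: 7  (via Dunly)
Ulver: 8  (via Tarn)
Eskin: 9  (via Selby)
Hale: 10  (via Ulver)
Colne: 15  (via Ulver)
Neston: 15  (via Eskin)
Linby: 16  (via Colne)
Shortest route: Dunly → Tarn → Ulver → Colne → Linby = 16 km.

16 km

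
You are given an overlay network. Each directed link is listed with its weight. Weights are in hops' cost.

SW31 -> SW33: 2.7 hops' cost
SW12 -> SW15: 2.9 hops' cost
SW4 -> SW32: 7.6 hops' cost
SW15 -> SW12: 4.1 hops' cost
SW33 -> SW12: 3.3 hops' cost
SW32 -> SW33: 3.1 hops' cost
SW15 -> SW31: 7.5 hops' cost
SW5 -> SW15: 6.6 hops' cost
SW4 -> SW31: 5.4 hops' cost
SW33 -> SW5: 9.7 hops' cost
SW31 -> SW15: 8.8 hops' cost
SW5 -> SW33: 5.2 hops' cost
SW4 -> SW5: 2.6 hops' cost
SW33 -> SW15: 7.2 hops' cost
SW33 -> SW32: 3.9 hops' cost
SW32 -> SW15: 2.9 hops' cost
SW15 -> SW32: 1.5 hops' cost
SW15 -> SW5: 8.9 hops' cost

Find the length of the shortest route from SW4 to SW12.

11.1 hops' cost

Settle nodes by increasing distance from SW4:
SW4: 0
SW5: 2.6  (via SW4)
SW31: 5.4  (via SW4)
SW32: 7.6  (via SW4)
SW33: 7.8  (via SW5)
SW15: 9.2  (via SW5)
SW12: 11.1  (via SW33)
Shortest route: SW4 → SW5 → SW33 → SW12 = 11.1 hops' cost.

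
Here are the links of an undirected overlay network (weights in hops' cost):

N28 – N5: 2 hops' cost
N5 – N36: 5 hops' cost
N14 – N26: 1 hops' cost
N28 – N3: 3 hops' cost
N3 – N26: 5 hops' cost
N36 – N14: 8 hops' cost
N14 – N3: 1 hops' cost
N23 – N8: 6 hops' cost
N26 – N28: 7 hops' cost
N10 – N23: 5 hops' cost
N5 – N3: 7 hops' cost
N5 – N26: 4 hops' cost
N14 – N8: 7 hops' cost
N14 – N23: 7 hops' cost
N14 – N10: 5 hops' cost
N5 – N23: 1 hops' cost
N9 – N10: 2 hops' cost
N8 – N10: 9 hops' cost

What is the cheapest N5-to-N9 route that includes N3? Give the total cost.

13 hops' cost

Best N5 to N3: N5–N28–N3 costing 5
Shortest N3→N9: N3–N14–N10–N9 = 8
Total via N3: 5 + 8 = 13 hops' cost.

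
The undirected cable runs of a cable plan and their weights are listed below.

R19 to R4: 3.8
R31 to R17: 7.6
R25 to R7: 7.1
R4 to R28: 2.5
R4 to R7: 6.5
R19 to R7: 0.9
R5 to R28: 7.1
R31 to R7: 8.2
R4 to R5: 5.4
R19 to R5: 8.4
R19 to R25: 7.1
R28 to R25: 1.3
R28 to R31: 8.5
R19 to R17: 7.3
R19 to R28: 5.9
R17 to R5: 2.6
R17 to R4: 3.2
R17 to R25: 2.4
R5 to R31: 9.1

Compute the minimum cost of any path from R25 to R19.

7.1

Settle nodes by increasing distance from R25:
R25: 0
R28: 1.3  (via R25)
R17: 2.4  (via R25)
R4: 3.8  (via R28)
R5: 5  (via R17)
R7: 7.1  (via R25)
R19: 7.1  (via R25)
Shortest route: R25–R19 = 7.1.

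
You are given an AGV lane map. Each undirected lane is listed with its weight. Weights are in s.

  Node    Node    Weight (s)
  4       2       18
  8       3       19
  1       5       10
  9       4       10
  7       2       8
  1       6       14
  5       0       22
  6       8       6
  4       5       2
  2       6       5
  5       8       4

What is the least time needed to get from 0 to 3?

45 s

Candidate routes:
0–5–8–3: 22+4+19 = 45
0–5–1–6–8–3: 22+10+14+6+19 = 71
The minimum is 45 s via 0–5–8–3.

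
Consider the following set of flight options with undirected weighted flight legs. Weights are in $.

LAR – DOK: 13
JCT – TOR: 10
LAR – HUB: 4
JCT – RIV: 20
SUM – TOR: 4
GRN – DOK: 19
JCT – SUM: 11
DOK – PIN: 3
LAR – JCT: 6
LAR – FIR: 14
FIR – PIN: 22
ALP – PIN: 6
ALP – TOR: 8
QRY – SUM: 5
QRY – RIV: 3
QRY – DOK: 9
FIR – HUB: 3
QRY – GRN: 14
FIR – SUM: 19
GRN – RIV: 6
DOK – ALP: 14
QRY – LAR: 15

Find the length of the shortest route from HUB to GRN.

$28

Enumerating some paths:
HUB–LAR–QRY–GRN: 4+15+14 = 33
HUB–LAR–JCT–SUM–QRY–RIV–GRN: 4+6+11+5+3+6 = 35
HUB–LAR–QRY–RIV–GRN: 4+15+3+6 = 28
HUB–LAR–DOK–QRY–RIV–GRN: 4+13+9+3+6 = 35
The minimum is $28 via HUB–LAR–QRY–RIV–GRN.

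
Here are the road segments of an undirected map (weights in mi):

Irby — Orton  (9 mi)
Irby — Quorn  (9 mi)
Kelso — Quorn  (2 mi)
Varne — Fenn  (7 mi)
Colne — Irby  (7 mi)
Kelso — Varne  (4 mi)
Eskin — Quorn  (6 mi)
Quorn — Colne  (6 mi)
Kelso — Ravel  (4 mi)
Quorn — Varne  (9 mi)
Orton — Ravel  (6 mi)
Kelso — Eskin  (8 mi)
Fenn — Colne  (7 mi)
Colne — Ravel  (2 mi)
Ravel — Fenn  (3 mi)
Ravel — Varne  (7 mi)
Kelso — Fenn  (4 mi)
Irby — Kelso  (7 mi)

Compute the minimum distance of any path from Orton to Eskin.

18 mi

Running Dijkstra from Orton:
Orton: 0
Ravel: 6  (via Orton)
Colne: 8  (via Ravel)
Fenn: 9  (via Ravel)
Irby: 9  (via Orton)
Kelso: 10  (via Ravel)
Quorn: 12  (via Kelso)
Varne: 13  (via Ravel)
Eskin: 18  (via Kelso)
Shortest route: Orton–Ravel–Kelso–Eskin = 18 mi.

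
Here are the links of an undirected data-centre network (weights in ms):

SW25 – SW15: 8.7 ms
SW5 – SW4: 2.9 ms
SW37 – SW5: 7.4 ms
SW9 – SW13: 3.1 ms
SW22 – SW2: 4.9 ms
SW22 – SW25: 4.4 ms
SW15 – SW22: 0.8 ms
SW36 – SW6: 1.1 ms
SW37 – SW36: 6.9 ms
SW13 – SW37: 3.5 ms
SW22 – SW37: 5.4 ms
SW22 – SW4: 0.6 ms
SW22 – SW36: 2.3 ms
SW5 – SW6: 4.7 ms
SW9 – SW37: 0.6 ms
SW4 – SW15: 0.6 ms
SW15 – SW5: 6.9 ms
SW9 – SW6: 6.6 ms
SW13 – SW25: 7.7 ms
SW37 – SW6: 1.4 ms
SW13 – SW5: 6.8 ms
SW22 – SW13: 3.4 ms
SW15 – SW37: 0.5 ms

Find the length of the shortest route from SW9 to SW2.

Compare a few routes:
SW9 - SW37 - SW15 - SW4 - SW22 - SW2: 0.6+0.5+0.6+0.6+4.9 = 7.2
SW9 - SW37 - SW6 - SW36 - SW22 - SW2: 0.6+1.4+1.1+2.3+4.9 = 10.3
SW9 - SW37 - SW15 - SW22 - SW2: 0.6+0.5+0.8+4.9 = 6.8
Cheapest is SW9 - SW37 - SW15 - SW22 - SW2 at 6.8 ms.

6.8 ms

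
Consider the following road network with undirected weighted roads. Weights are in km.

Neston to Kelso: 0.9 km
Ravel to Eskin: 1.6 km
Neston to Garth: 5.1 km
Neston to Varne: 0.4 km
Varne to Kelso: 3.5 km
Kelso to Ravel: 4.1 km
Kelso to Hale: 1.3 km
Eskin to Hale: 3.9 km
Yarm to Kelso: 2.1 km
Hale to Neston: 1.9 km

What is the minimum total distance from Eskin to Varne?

6.2 km

Compare a few routes:
Eskin → Hale → Neston → Varne: 3.9+1.9+0.4 = 6.2
Eskin → Ravel → Kelso → Neston → Varne: 1.6+4.1+0.9+0.4 = 7
Eskin → Hale → Kelso → Neston → Varne: 3.9+1.3+0.9+0.4 = 6.5
Eskin → Hale → Kelso → Varne: 3.9+1.3+3.5 = 8.7
The minimum is 6.2 km via Eskin → Hale → Neston → Varne.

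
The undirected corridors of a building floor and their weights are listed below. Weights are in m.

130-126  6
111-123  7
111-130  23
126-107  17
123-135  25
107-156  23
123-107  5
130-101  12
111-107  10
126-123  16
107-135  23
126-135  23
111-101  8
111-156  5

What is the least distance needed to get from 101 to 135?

40 m

Settle nodes by increasing distance from 101:
101: 0
111: 8  (via 101)
130: 12  (via 101)
156: 13  (via 111)
123: 15  (via 111)
126: 18  (via 130)
107: 18  (via 111)
135: 40  (via 123)
Shortest route: 101–111–123–135 = 40 m.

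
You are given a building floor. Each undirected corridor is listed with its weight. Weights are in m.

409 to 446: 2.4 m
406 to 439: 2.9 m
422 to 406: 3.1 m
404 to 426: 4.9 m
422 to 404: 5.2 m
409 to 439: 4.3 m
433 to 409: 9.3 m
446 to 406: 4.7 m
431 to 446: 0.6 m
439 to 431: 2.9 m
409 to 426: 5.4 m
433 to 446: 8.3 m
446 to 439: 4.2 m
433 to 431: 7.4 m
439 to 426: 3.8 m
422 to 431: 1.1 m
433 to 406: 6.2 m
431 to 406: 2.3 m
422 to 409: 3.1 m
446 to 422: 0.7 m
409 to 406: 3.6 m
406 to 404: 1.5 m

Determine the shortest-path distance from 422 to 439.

Candidate routes:
422–431–446–439: 1.1+0.6+4.2 = 5.9
422–446–431–439: 0.7+0.6+2.9 = 4.2
422–431–439: 1.1+2.9 = 4
422–446–439: 0.7+4.2 = 4.9
The minimum is 4 m via 422–431–439.

4 m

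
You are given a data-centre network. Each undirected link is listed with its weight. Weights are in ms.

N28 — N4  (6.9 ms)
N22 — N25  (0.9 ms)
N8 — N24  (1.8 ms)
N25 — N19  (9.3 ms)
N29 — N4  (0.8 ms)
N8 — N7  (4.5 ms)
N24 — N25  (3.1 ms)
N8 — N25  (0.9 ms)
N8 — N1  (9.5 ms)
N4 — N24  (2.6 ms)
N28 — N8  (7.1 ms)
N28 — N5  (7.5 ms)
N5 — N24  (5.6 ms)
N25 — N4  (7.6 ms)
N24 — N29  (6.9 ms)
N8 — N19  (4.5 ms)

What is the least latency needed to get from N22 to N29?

Enumerating some paths:
N22 → N25 → N8 → N24 → N4 → N29: 0.9+0.9+1.8+2.6+0.8 = 7
N22 → N25 → N8 → N24 → N29: 0.9+0.9+1.8+6.9 = 10.5
N22 → N25 → N24 → N4 → N29: 0.9+3.1+2.6+0.8 = 7.4
N22 → N25 → N4 → N29: 0.9+7.6+0.8 = 9.3
Cheapest is N22 → N25 → N8 → N24 → N4 → N29 at 7 ms.

7 ms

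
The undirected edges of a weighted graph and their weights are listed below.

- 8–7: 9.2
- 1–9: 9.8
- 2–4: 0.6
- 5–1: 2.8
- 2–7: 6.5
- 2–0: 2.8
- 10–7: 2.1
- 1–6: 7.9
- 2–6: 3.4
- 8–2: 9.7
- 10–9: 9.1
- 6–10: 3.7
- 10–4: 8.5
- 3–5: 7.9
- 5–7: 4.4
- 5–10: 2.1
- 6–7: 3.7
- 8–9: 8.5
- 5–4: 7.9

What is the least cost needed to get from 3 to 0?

Shortest distances from 3:
3: 0
5: 7.9  (via 3)
10: 10  (via 5)
1: 10.7  (via 5)
7: 12.1  (via 10)
6: 13.7  (via 10)
4: 15.8  (via 5)
2: 16.4  (via 4)
9: 19.1  (via 10)
0: 19.2  (via 2)
Shortest route: 3–5–4–2–0 = 19.2.

19.2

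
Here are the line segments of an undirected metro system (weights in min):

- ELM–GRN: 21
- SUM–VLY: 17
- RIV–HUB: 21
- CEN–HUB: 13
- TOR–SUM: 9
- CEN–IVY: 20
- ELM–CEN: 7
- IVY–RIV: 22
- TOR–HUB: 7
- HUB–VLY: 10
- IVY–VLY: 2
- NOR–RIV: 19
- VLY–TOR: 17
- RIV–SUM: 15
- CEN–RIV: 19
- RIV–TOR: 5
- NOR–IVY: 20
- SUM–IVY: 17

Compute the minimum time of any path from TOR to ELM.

27 min

Candidate routes:
TOR - RIV - CEN - ELM: 5+19+7 = 31
TOR - HUB - CEN - ELM: 7+13+7 = 27
Cheapest is TOR - HUB - CEN - ELM at 27 min.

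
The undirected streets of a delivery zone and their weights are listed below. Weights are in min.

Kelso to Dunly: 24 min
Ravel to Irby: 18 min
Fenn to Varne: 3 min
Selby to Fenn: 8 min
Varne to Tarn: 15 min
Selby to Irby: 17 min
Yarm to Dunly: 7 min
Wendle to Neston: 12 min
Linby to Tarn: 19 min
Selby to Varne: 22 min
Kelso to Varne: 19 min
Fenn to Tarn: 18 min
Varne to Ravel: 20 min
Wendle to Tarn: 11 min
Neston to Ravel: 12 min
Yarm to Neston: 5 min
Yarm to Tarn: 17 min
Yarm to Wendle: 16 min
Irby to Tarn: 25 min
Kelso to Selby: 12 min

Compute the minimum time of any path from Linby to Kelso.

Compare a few routes:
Linby - Tarn - Varne - Fenn - Selby - Kelso: 19+15+3+8+12 = 57
Linby - Tarn - Varne - Kelso: 19+15+19 = 53
Cheapest is Linby - Tarn - Varne - Kelso at 53 min.

53 min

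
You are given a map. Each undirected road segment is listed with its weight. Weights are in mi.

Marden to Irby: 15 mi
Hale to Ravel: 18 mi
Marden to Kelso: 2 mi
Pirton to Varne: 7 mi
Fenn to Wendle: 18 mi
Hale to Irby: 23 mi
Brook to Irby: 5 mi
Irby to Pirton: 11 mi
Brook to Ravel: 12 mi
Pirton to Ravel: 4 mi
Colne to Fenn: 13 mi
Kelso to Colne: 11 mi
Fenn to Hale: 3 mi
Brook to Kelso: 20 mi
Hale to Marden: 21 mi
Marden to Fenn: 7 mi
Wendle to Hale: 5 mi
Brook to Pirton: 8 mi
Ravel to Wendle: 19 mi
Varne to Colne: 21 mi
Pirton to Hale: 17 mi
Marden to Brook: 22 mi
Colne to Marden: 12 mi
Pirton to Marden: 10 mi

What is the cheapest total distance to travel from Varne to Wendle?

Running Dijkstra from Varne:
Varne: 0
Pirton: 7  (via Varne)
Ravel: 11  (via Pirton)
Brook: 15  (via Pirton)
Marden: 17  (via Pirton)
Irby: 18  (via Pirton)
Kelso: 19  (via Marden)
Colne: 21  (via Varne)
Hale: 24  (via Pirton)
Fenn: 24  (via Marden)
Wendle: 29  (via Hale)
Shortest route: Varne → Pirton → Hale → Wendle = 29 mi.

29 mi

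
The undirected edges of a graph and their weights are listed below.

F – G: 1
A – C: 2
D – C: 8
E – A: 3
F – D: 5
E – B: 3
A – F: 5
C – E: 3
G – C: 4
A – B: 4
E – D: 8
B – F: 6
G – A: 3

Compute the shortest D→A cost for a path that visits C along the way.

10

Shortest D→C: D–C = 8
Shortest C→A: C–A = 2
Total via C: 8 + 2 = 10.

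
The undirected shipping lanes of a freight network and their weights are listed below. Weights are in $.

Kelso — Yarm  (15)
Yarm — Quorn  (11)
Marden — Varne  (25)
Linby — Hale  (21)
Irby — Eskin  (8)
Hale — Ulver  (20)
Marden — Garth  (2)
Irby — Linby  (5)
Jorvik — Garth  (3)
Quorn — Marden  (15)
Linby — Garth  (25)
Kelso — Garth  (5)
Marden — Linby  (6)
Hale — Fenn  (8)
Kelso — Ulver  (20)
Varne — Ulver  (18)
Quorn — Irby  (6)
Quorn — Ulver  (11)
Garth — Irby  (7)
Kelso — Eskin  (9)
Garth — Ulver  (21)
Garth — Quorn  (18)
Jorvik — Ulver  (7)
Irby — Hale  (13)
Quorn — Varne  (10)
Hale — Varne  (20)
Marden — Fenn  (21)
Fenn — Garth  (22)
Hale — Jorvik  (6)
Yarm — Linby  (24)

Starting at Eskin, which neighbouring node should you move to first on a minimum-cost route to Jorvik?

Kelso

Candidate routes:
Eskin–Irby–Linby–Marden–Garth–Jorvik: 8+5+6+2+3 = 24
Eskin–Irby–Garth–Jorvik: 8+7+3 = 18
Eskin–Kelso–Garth–Jorvik: 9+5+3 = 17
The minimum is $17 via Eskin–Kelso–Garth–Jorvik.
So from Eskin the first move is to Kelso.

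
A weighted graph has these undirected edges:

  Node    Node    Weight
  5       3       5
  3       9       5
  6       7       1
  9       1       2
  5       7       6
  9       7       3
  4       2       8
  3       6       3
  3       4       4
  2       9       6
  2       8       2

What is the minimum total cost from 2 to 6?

10

Settle nodes by increasing distance from 2:
2: 0
8: 2  (via 2)
9: 6  (via 2)
1: 8  (via 9)
4: 8  (via 2)
7: 9  (via 9)
6: 10  (via 7)
Shortest route: 2–9–7–6 = 10.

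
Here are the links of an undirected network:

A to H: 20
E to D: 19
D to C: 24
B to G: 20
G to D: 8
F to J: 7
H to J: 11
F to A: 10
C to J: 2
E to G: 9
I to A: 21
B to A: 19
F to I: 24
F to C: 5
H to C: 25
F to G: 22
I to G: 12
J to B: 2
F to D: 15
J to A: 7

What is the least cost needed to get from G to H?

33

Enumerating some paths:
G–F–J–H: 22+7+11 = 40
G–B–J–H: 20+2+11 = 33
Cheapest is G–B–J–H at 33.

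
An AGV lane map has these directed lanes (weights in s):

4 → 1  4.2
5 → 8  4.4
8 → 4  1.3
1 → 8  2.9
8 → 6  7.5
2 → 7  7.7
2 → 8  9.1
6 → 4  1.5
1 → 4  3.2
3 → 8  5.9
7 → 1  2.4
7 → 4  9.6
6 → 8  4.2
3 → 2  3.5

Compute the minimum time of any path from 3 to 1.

Compare a few routes:
3–8–4–1: 5.9+1.3+4.2 = 11.4
3–8–6–4–1: 5.9+7.5+1.5+4.2 = 19.1
3–2–7–1: 3.5+7.7+2.4 = 13.6
3–2–8–4–1: 3.5+9.1+1.3+4.2 = 18.1
Cheapest is 3–8–4–1 at 11.4 s.

11.4 s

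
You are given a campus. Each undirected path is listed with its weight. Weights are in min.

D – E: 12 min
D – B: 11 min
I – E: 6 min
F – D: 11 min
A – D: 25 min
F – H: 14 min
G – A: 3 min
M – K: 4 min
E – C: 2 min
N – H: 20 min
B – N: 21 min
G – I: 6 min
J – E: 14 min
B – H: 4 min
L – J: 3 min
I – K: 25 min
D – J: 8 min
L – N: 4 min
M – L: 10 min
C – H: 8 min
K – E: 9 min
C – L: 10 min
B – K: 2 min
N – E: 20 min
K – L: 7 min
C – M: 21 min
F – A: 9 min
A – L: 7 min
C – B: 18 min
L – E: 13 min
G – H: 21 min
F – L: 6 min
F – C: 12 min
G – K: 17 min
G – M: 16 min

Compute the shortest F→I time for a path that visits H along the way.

30 min

Shortest F→H: F–H = 14
Best H to I: H–C–E–I costing 16
Total via H: 14 + 16 = 30 min.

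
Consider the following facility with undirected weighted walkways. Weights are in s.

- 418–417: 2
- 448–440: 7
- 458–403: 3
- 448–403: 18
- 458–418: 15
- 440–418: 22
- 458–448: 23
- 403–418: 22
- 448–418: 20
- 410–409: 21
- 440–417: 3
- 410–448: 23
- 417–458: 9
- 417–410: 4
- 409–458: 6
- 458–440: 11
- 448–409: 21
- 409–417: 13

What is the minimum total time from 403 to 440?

14 s

Running Dijkstra from 403:
403: 0
458: 3  (via 403)
409: 9  (via 458)
417: 12  (via 458)
418: 14  (via 417)
440: 14  (via 458)
Shortest route: 403–458–440 = 14 s.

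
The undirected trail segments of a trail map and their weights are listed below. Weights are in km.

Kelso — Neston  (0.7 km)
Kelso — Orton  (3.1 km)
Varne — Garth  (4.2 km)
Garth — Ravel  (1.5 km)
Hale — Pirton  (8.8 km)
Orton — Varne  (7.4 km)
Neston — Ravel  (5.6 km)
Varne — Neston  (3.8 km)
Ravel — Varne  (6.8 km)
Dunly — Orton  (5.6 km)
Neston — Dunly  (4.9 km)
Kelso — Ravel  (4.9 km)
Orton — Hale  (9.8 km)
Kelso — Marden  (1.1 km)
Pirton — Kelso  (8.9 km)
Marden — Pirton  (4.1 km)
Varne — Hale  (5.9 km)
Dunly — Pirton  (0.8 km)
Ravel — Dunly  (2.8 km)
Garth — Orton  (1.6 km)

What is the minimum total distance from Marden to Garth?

Running Dijkstra from Marden:
Marden: 0
Kelso: 1.1  (via Marden)
Neston: 1.8  (via Kelso)
Pirton: 4.1  (via Marden)
Orton: 4.2  (via Kelso)
Dunly: 4.9  (via Pirton)
Varne: 5.6  (via Neston)
Garth: 5.8  (via Orton)
Shortest route: Marden → Kelso → Orton → Garth = 5.8 km.

5.8 km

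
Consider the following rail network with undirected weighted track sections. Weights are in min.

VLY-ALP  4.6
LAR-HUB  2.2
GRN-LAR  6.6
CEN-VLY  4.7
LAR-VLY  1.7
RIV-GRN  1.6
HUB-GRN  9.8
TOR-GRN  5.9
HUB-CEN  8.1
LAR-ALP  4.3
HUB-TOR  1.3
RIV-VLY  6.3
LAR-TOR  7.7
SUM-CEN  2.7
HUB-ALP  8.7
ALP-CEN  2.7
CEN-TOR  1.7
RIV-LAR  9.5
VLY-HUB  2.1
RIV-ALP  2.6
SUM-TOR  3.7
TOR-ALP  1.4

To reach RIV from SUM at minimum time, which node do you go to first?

Candidate routes:
SUM → CEN → ALP → RIV: 2.7+2.7+2.6 = 8
SUM → TOR → ALP → RIV: 3.7+1.4+2.6 = 7.7
Cheapest is SUM → TOR → ALP → RIV at 7.7 min.
So from SUM the first move is to TOR.

TOR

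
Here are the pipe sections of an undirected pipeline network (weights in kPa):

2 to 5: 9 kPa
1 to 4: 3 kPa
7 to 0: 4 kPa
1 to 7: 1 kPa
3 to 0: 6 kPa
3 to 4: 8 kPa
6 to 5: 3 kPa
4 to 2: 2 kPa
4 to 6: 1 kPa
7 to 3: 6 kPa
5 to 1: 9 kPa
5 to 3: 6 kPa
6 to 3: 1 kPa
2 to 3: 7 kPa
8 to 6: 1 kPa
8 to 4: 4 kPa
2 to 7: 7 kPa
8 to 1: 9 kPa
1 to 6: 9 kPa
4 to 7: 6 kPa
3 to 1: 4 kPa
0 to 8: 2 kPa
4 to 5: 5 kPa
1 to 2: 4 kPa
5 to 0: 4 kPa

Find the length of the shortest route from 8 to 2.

4 kPa

Shortest distances from 8:
8: 0
6: 1  (via 8)
0: 2  (via 8)
3: 2  (via 6)
4: 2  (via 6)
2: 4  (via 4)
Shortest route: 8–6–4–2 = 4 kPa.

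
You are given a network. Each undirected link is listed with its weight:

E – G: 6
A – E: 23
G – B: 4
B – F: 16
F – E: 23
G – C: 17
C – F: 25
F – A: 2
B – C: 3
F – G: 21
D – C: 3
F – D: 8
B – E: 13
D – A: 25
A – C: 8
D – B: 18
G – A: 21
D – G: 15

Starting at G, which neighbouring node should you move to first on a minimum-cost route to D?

B

Compare a few routes:
G - D: 15 = 15
G - B - C - D: 4+3+3 = 10
Cheapest is G - B - C - D at 10.
So from G the first move is to B.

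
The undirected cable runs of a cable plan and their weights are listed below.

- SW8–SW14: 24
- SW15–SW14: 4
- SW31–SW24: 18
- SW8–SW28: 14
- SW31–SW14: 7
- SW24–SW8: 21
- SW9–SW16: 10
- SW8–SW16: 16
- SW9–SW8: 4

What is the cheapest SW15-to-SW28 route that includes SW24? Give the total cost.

Best SW15 to SW24: SW15–SW14–SW31–SW24 costing 29
Shortest SW24→SW28: SW24–SW8–SW28 = 35
Total via SW24: 29 + 35 = 64.

64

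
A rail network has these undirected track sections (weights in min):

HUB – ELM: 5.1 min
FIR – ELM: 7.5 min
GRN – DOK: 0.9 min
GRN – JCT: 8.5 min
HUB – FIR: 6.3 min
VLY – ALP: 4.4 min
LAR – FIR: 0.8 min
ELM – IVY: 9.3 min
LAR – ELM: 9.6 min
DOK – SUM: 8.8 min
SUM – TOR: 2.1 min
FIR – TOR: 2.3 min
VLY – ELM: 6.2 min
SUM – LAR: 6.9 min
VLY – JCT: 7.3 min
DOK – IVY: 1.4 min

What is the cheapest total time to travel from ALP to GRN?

20.2 min

Running Dijkstra from ALP:
ALP: 0
VLY: 4.4  (via ALP)
ELM: 10.6  (via VLY)
JCT: 11.7  (via VLY)
HUB: 15.7  (via ELM)
FIR: 18.1  (via ELM)
LAR: 18.9  (via FIR)
IVY: 19.9  (via ELM)
GRN: 20.2  (via JCT)
Shortest route: ALP → VLY → JCT → GRN = 20.2 min.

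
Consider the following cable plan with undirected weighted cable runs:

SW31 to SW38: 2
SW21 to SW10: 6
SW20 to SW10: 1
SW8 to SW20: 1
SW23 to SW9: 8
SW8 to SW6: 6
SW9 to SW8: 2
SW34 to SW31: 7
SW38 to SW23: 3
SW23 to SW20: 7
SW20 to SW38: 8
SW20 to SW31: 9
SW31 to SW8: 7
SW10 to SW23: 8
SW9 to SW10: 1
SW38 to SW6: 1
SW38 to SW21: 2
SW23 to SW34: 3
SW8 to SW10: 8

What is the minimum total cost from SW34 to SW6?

7

Running Dijkstra from SW34:
SW34: 0
SW23: 3  (via SW34)
SW38: 6  (via SW23)
SW31: 7  (via SW34)
SW6: 7  (via SW38)
Shortest route: SW34 → SW23 → SW38 → SW6 = 7.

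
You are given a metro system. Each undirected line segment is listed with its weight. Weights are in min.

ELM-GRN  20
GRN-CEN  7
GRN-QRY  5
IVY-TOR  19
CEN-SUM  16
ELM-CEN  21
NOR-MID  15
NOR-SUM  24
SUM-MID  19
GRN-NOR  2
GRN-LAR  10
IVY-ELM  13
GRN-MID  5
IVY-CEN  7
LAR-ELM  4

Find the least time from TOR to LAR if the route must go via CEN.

Best TOR to CEN: TOR → IVY → CEN costing 26
Best CEN to LAR: CEN → GRN → LAR costing 17
Total via CEN: 26 + 17 = 43 min.

43 min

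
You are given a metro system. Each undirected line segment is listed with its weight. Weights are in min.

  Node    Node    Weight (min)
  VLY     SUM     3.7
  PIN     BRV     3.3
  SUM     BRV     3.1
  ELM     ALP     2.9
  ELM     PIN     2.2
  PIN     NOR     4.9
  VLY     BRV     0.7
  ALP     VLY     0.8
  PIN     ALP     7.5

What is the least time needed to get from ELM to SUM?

Running Dijkstra from ELM:
ELM: 0
PIN: 2.2  (via ELM)
ALP: 2.9  (via ELM)
VLY: 3.7  (via ALP)
BRV: 4.4  (via VLY)
NOR: 7.1  (via PIN)
SUM: 7.4  (via VLY)
Shortest route: ELM–ALP–VLY–SUM = 7.4 min.

7.4 min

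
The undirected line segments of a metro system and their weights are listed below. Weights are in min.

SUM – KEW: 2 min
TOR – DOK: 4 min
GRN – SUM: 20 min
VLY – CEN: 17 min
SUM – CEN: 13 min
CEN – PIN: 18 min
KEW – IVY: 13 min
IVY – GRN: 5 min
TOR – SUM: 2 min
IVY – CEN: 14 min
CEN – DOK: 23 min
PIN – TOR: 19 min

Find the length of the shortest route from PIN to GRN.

37 min

Shortest distances from PIN:
PIN: 0
CEN: 18  (via PIN)
TOR: 19  (via PIN)
SUM: 21  (via TOR)
KEW: 23  (via SUM)
DOK: 23  (via TOR)
IVY: 32  (via CEN)
VLY: 35  (via CEN)
GRN: 37  (via IVY)
Shortest route: PIN → CEN → IVY → GRN = 37 min.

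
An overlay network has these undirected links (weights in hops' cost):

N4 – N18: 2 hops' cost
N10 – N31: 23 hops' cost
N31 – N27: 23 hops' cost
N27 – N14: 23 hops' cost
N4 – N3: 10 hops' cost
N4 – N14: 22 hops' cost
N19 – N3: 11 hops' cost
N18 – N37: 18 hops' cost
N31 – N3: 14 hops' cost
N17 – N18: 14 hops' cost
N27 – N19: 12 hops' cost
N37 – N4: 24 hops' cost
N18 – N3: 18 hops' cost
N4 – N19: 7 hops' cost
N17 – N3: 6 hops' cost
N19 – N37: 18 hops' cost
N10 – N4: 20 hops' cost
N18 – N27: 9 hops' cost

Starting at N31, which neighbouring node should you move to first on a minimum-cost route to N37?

Compare a few routes:
N31–N3–N4–N18–N37: 14+10+2+18 = 44
N31–N3–N19–N37: 14+11+18 = 43
The minimum is 43 hops' cost via N31–N3–N19–N37.
So from N31 the first move is to N3.

N3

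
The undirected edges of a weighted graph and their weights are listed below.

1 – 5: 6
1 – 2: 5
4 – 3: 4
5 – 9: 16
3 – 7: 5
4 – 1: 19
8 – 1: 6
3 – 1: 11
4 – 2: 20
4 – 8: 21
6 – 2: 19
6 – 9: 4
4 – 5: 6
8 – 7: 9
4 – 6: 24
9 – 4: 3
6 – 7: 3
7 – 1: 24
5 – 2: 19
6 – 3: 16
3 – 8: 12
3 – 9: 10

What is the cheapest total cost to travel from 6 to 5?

Enumerating some paths:
6–9–4–5: 4+3+6 = 13
6–7–8–1–5: 3+9+6+6 = 24
6–7–3–4–5: 3+5+4+6 = 18
6–9–5: 4+16 = 20
Cheapest is 6–9–4–5 at 13.

13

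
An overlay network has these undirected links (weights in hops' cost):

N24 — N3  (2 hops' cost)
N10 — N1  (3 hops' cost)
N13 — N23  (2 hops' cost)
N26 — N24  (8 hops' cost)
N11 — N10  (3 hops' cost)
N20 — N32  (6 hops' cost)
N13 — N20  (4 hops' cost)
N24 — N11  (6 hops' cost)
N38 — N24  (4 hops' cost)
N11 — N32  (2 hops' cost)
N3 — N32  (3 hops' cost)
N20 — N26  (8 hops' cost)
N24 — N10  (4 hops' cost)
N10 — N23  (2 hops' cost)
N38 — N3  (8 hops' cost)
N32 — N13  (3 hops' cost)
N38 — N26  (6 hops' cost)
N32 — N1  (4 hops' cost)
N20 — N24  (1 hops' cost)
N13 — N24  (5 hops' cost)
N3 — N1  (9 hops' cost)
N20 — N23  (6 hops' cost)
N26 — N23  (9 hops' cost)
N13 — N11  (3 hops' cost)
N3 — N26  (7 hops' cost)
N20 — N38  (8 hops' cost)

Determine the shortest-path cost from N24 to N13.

Candidate routes:
N24 → N10 → N23 → N13: 4+2+2 = 8
N24 → N13: 5 = 5
The minimum is 5 hops' cost via N24 → N13.

5 hops' cost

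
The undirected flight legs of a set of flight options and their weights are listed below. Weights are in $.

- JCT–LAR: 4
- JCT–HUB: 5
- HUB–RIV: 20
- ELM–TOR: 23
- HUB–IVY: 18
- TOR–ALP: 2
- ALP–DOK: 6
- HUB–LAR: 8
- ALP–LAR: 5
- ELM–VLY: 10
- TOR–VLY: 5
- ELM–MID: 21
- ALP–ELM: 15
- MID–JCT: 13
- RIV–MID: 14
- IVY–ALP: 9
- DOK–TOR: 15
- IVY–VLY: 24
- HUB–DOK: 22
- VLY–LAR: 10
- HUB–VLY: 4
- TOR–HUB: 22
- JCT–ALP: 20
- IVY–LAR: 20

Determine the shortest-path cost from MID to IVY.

Compare a few routes:
MID → JCT → LAR → ALP → IVY: 13+4+5+9 = 31
MID → JCT → LAR → IVY: 13+4+20 = 37
MID → JCT → HUB → IVY: 13+5+18 = 36
MID → JCT → HUB → VLY → TOR → ALP → IVY: 13+5+4+5+2+9 = 38
Cheapest is MID → JCT → LAR → ALP → IVY at $31.

$31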